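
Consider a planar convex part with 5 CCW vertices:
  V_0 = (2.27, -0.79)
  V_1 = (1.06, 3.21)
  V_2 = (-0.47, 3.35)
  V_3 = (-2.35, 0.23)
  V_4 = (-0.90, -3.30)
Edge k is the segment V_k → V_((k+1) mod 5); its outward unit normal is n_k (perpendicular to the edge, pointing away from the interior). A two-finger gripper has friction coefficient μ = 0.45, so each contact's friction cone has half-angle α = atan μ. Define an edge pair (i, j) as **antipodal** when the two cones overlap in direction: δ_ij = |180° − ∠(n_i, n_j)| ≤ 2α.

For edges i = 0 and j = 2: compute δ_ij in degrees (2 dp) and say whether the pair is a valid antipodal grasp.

δ = 47.90°, valid

α = atan 0.45 = 24.23°;  2α = 48.46°
edge 0: e_0 = (-1.21, +4.00);  n_0 = (+0.9572, +0.2895)
edge 2: e_2 = (-1.88, -3.12);  n_2 = (-0.8565, +0.5161)
∠(n_0, n_2) = 132.10°
δ = |180° − 132.10°| = 47.90°
47.90° ≤ 2α = 48.46°  →  valid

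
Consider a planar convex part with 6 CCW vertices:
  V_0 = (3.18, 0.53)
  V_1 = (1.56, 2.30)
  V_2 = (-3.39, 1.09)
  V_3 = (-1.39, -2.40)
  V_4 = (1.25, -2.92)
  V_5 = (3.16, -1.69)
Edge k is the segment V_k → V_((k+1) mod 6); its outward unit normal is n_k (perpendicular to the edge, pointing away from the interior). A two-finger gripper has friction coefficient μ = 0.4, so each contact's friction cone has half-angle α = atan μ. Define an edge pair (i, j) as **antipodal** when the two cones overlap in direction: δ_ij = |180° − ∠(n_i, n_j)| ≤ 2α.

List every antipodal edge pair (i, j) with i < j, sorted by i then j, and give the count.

count = 5; pairs: (0,2), (0,3), (1,3), (1,4), (2,5)

α = atan 0.4 = 21.80°;  2α = 43.60°
n_0 = (+0.7377, +0.6752)
n_1 = (-0.2375, +0.9714)
n_2 = (-0.8676, -0.4972)
n_3 = (-0.1933, -0.9811)
n_4 = (+0.5414, -0.8407)
n_5 = (+1.0000, -0.0090)
  (0,1): δ = 118.73°  ·
  (0,2): δ = 12.65°  ✓
  (0,3): δ = 36.39°  ✓
  (0,4): δ = 80.31°  ·
  (0,5): δ = 137.02°  ·
  (1,2): δ = 73.92°  ·
  (1,3): δ = 24.88°  ✓
  (1,4): δ = 19.04°  ✓
  (1,5): δ = 75.75°  ·
  (2,3): δ = 130.96°  ·
  (2,4): δ = 87.03°  ·
  (2,5): δ = 30.33°  ✓
  (3,4): δ = 136.08°  ·
  (3,5): δ = 79.37°  ·
  (4,5): δ = 123.30°  ·
antipodal pairs: 5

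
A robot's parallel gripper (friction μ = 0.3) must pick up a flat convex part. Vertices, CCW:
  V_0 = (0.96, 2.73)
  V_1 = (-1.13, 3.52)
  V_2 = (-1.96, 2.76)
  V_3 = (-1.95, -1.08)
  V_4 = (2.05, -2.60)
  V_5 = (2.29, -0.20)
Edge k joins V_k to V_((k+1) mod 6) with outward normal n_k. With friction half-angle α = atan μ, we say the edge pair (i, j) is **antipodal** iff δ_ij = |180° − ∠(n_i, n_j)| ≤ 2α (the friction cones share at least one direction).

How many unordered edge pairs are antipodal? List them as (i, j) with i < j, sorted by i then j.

α = atan 0.3 = 16.70°;  2α = 33.40°
n_0 = (+0.3536, +0.9354)
n_1 = (-0.6753, +0.7375)
n_2 = (-1.0000, -0.0026)
n_3 = (-0.3552, -0.9348)
n_4 = (+0.9950, -0.0995)
n_5 = (+0.9106, +0.4133)
  (0,1): δ = 116.81°  ·
  (0,2): δ = 69.14°  ·
  (0,3): δ = 0.10°  ✓
  (0,4): δ = 105.00°  ·
  (0,5): δ = 135.12°  ·
  (1,2): δ = 132.33°  ·
  (1,3): δ = 63.29°  ·
  (1,4): δ = 41.81°  ·
  (1,5): δ = 71.94°  ·
  (2,3): δ = 110.96°  ·
  (2,4): δ = 5.86°  ✓
  (2,5): δ = 24.27°  ✓
  (3,4): δ = 74.90°  ·
  (3,5): δ = 44.78°  ·
  (4,5): δ = 149.87°  ·
antipodal pairs: 3

count = 3; pairs: (0,3), (2,4), (2,5)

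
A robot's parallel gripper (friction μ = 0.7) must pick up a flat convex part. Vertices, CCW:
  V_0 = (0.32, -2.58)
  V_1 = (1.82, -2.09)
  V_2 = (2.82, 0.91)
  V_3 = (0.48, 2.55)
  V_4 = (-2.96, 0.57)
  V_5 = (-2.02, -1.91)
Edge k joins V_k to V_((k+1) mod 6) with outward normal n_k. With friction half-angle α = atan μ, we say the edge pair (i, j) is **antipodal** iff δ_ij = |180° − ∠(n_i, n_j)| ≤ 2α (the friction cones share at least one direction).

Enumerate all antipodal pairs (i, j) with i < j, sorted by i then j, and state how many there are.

count = 7; pairs: (0,2), (0,3), (1,3), (1,4), (2,4), (2,5), (3,5)

α = atan 0.7 = 34.99°;  2α = 69.98°
n_0 = (+0.3105, -0.9506)
n_1 = (+0.9487, -0.3162)
n_2 = (+0.5739, +0.8189)
n_3 = (-0.4988, +0.8667)
n_4 = (-0.9351, -0.3544)
n_5 = (-0.2753, -0.9614)
  (0,1): δ = 126.53°  ·
  (0,2): δ = 53.12°  ✓
  (0,3): δ = 11.83°  ✓
  (0,4): δ = 92.67°  ·
  (0,5): δ = 145.93°  ·
  (1,2): δ = 106.59°  ·
  (1,3): δ = 41.64°  ✓
  (1,4): δ = 39.19°  ✓
  (1,5): δ = 92.46°  ·
  (2,3): δ = 115.05°  ·
  (2,4): δ = 34.22°  ✓
  (2,5): δ = 19.05°  ✓
  (3,4): δ = 99.17°  ·
  (3,5): δ = 45.90°  ✓
  (4,5): δ = 126.74°  ·
antipodal pairs: 7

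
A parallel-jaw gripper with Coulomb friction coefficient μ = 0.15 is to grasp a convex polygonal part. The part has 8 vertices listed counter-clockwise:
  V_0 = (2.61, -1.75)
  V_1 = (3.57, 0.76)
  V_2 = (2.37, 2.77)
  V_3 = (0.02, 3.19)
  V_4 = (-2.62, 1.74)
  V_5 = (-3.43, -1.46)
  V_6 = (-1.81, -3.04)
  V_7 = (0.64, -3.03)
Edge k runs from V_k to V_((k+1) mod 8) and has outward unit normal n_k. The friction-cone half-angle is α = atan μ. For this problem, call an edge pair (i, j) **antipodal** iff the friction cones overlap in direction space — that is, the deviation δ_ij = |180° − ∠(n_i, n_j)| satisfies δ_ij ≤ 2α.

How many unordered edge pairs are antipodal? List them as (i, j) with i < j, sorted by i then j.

count = 4; pairs: (0,4), (1,5), (2,6), (3,7)

α = atan 0.15 = 8.53°;  2α = 17.06°
n_0 = (+0.9340, -0.3572)
n_1 = (+0.8586, +0.5126)
n_2 = (+0.1759, +0.9844)
n_3 = (-0.4814, +0.8765)
n_4 = (-0.9694, +0.2454)
n_5 = (-0.6982, -0.7159)
n_6 = (+0.0041, -1.0000)
n_7 = (+0.5448, -0.8385)
  (0,1): δ = 128.23°  ·
  (0,2): δ = 79.20°  ·
  (0,3): δ = 40.29°  ·
  (0,4): δ = 6.73°  ✓
  (0,5): δ = 66.65°  ·
  (0,6): δ = 111.16°  ·
  (0,7): δ = 143.94°  ·
  (1,2): δ = 130.97°  ·
  (1,3): δ = 92.06°  ·
  (1,4): δ = 45.04°  ·
  (1,5): δ = 14.88°  ✓
  (1,6): δ = 59.40°  ·
  (1,7): δ = 92.18°  ·
  (2,3): δ = 141.09°  ·
  (2,4): δ = 94.07°  ·
  (2,5): δ = 34.15°  ·
  (2,6): δ = 10.37°  ✓
  (2,7): δ = 43.15°  ·
  (3,4): δ = 132.98°  ·
  (3,5): δ = 73.06°  ·
  (3,6): δ = 28.54°  ·
  (3,7): δ = 4.24°  ✓
  (4,5): δ = 120.08°  ·
  (4,6): δ = 75.56°  ·
  (4,7): δ = 42.78°  ·
  (5,6): δ = 135.48°  ·
  (5,7): δ = 102.70°  ·
  (6,7): δ = 147.22°  ·
antipodal pairs: 4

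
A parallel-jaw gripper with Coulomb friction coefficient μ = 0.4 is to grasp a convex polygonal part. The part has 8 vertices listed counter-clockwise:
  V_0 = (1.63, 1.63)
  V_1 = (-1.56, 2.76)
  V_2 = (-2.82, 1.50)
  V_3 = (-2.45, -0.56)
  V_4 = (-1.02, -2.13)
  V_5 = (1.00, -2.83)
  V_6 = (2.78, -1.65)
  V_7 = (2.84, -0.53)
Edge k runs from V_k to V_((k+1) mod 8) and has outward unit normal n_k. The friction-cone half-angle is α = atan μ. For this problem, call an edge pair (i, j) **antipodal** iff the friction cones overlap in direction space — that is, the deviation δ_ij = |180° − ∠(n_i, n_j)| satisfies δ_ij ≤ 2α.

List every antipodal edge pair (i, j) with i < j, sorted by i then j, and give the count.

α = atan 0.4 = 21.80°;  2α = 43.60°
n_0 = (+0.3339, +0.9426)
n_1 = (-0.7071, +0.7071)
n_2 = (-0.9842, -0.1768)
n_3 = (-0.7393, -0.6734)
n_4 = (-0.3274, -0.9449)
n_5 = (+0.5525, -0.8335)
n_6 = (+0.9986, -0.0535)
n_7 = (+0.8724, +0.4887)
  (0,1): δ = 115.49°  ·
  (0,2): δ = 60.31°  ·
  (0,3): δ = 28.17°  ✓
  (0,4): δ = 0.39°  ✓
  (0,5): δ = 53.05°  ·
  (0,6): δ = 106.44°  ·
  (0,7): δ = 138.76°  ·
  (1,2): δ = 124.82°  ·
  (1,3): δ = 92.67°  ·
  (1,4): δ = 64.11°  ·
  (1,5): δ = 11.46°  ✓
  (1,6): δ = 41.93°  ✓
  (1,7): δ = 74.26°  ·
  (2,3): δ = 147.85°  ·
  (2,4): δ = 119.30°  ·
  (2,5): δ = 66.64°  ·
  (2,6): δ = 13.25°  ✓
  (2,7): δ = 19.07°  ✓
  (3,4): δ = 151.44°  ·
  (3,5): δ = 98.79°  ·
  (3,6): δ = 45.39°  ·
  (3,7): δ = 13.07°  ✓
  (4,5): δ = 127.35°  ·
  (4,6): δ = 73.95°  ·
  (4,7): δ = 41.63°  ✓
  (5,6): δ = 126.61°  ·
  (5,7): δ = 94.28°  ·
  (6,7): δ = 147.68°  ·
antipodal pairs: 8

count = 8; pairs: (0,3), (0,4), (1,5), (1,6), (2,6), (2,7), (3,7), (4,7)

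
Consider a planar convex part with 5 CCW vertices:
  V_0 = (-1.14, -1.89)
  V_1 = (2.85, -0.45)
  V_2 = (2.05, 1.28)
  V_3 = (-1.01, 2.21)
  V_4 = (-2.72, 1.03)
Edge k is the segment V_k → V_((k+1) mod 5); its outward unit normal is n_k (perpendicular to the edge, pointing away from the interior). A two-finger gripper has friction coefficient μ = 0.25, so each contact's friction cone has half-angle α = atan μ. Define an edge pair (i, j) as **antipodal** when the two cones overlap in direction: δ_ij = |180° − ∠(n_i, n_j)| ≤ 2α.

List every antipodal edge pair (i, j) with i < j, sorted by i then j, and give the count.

α = atan 0.25 = 14.04°;  2α = 28.07°
n_0 = (+0.3395, -0.9406)
n_1 = (+0.9077, +0.4197)
n_2 = (+0.2908, +0.9568)
n_3 = (-0.5680, +0.8231)
n_4 = (-0.8795, -0.4759)
  (0,1): δ = 85.03°  ·
  (0,2): δ = 36.75°  ·
  (0,3): δ = 14.76°  ✓
  (0,4): δ = 98.57°  ·
  (1,2): δ = 131.72°  ·
  (1,3): δ = 80.21°  ·
  (1,4): δ = 3.60°  ✓
  (2,3): δ = 128.49°  ·
  (2,4): δ = 44.68°  ·
  (3,4): δ = 96.19°  ·
antipodal pairs: 2

count = 2; pairs: (0,3), (1,4)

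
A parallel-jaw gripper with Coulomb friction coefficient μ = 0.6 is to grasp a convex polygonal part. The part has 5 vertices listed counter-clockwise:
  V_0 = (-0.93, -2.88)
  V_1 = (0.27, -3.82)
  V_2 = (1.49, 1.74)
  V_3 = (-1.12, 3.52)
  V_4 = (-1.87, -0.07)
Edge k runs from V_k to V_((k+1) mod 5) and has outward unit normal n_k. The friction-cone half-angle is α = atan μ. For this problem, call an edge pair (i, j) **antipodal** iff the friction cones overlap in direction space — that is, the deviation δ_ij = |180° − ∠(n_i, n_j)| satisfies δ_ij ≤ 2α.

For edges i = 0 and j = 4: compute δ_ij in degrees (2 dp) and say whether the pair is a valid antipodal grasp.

δ = 146.57°, invalid

α = atan 0.6 = 30.96°;  2α = 61.93°
edge 0: e_0 = (+1.20, -0.94);  n_0 = (-0.6167, -0.7872)
edge 4: e_4 = (+0.94, -2.81);  n_4 = (-0.9483, -0.3172)
∠(n_0, n_4) = 33.43°
δ = |180° − 33.43°| = 146.57°
146.57° > 2α = 61.93°  →  invalid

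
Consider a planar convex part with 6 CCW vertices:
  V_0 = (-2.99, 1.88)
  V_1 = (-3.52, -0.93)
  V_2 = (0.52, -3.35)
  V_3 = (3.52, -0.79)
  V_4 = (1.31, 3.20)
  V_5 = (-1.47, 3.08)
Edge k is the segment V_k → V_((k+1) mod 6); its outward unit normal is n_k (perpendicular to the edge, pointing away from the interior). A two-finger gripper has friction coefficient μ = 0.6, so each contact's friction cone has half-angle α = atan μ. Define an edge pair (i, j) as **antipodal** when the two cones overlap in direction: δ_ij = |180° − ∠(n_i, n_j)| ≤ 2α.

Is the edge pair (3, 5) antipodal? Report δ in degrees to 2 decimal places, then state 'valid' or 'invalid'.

δ = 80.69°, invalid

α = atan 0.6 = 30.96°;  2α = 61.93°
edge 3: e_3 = (-2.21, +3.99);  n_3 = (+0.8748, +0.4845)
edge 5: e_5 = (-1.52, -1.20);  n_5 = (-0.6196, +0.7849)
∠(n_3, n_5) = 99.31°
δ = |180° − 99.31°| = 80.69°
80.69° > 2α = 61.93°  →  invalid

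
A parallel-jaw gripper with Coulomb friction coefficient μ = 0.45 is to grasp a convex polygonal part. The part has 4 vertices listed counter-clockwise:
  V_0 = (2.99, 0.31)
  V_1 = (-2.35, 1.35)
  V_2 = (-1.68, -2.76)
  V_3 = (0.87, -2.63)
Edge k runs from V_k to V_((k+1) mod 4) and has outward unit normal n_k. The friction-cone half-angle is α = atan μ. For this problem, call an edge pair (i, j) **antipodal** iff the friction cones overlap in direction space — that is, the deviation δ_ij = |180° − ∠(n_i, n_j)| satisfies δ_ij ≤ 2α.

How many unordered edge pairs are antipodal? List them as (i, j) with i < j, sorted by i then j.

α = atan 0.45 = 24.23°;  2α = 48.46°
n_0 = (+0.1912, +0.9816)
n_1 = (-0.9870, -0.1609)
n_2 = (+0.0509, -0.9987)
n_3 = (+0.8111, -0.5849)
  (0,1): δ = 69.72°  ·
  (0,2): δ = 13.94°  ✓
  (0,3): δ = 65.23°  ·
  (1,2): δ = 96.34°  ·
  (1,3): δ = 45.05°  ✓
  (2,3): δ = 128.71°  ·
antipodal pairs: 2

count = 2; pairs: (0,2), (1,3)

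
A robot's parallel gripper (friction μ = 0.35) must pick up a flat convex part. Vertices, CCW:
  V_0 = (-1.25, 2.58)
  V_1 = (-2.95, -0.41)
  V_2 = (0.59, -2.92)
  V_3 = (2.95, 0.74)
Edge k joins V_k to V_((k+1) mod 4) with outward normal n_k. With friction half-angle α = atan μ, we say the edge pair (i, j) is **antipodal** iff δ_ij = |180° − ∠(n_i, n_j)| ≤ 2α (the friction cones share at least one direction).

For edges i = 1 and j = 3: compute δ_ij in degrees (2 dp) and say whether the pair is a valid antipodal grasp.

α = atan 0.35 = 19.29°;  2α = 38.58°
edge 1: e_1 = (+3.54, -2.51);  n_1 = (-0.5784, -0.8158)
edge 3: e_3 = (-4.20, +1.84);  n_3 = (+0.4013, +0.9160)
∠(n_1, n_3) = 168.32°
δ = |180° − 168.32°| = 11.68°
11.68° ≤ 2α = 38.58°  →  valid

δ = 11.68°, valid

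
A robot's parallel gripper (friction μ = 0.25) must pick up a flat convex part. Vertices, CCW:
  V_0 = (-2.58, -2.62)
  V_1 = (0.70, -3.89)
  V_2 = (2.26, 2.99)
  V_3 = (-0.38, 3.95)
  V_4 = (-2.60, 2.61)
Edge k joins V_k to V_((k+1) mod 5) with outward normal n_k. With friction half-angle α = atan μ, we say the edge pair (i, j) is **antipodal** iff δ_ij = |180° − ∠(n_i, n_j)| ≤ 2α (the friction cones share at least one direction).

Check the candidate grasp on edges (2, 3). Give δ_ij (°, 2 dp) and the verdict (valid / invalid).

α = atan 0.25 = 14.04°;  2α = 28.07°
edge 2: e_2 = (-2.64, +0.96);  n_2 = (+0.3417, +0.9398)
edge 3: e_3 = (-2.22, -1.34);  n_3 = (-0.5168, +0.8561)
∠(n_2, n_3) = 51.10°
δ = |180° − 51.10°| = 128.90°
128.90° > 2α = 28.07°  →  invalid

δ = 128.90°, invalid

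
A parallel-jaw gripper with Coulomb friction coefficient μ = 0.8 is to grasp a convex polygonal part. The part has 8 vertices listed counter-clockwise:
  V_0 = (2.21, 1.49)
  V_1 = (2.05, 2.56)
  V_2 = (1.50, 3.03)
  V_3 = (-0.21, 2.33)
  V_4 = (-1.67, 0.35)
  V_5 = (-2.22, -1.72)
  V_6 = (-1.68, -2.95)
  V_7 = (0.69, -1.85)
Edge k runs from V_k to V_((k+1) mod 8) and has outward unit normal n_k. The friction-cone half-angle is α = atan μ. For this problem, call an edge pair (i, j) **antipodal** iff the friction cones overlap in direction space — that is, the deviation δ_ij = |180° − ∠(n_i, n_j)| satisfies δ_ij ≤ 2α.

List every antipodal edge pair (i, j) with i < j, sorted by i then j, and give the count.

count = 14; pairs: (0,2), (0,3), (0,4), (0,5), (1,4), (1,5), (1,6), (2,6), (2,7), (3,6), (3,7), (4,6), (4,7), (5,7)

α = atan 0.8 = 38.66°;  2α = 77.32°
n_0 = (+0.9890, +0.1479)
n_1 = (+0.6497, +0.7602)
n_2 = (-0.3788, +0.9255)
n_3 = (-0.8049, +0.5935)
n_4 = (-0.9665, +0.2568)
n_5 = (-0.9156, -0.4020)
n_6 = (+0.4210, -0.9071)
n_7 = (+0.9102, -0.4142)
  (0,1): δ = 139.02°  ·
  (0,2): δ = 76.24°  ✓
  (0,3): δ = 44.91°  ✓
  (0,4): δ = 23.38°  ✓
  (0,5): δ = 15.20°  ✓
  (0,6): δ = 106.39°  ·
  (0,7): δ = 147.03°  ·
  (1,2): δ = 117.22°  ·
  (1,3): δ = 85.89°  ·
  (1,4): δ = 64.36°  ✓
  (1,5): δ = 25.78°  ✓
  (1,6): δ = 65.41°  ✓
  (1,7): δ = 106.05°  ·
  (2,3): δ = 148.67°  ·
  (2,4): δ = 127.14°  ·
  (2,5): δ = 88.56°  ·
  (2,6): δ = 2.64°  ✓
  (2,7): δ = 43.27°  ✓
  (3,4): δ = 158.48°  ·
  (3,5): δ = 119.89°  ·
  (3,6): δ = 28.70°  ✓
  (3,7): δ = 11.93°  ✓
  (4,5): δ = 141.42°  ·
  (4,6): δ = 50.22°  ✓
  (4,7): δ = 9.59°  ✓
  (5,6): δ = 88.80°  ·
  (5,7): δ = 48.17°  ✓
  (6,7): δ = 139.37°  ·
antipodal pairs: 14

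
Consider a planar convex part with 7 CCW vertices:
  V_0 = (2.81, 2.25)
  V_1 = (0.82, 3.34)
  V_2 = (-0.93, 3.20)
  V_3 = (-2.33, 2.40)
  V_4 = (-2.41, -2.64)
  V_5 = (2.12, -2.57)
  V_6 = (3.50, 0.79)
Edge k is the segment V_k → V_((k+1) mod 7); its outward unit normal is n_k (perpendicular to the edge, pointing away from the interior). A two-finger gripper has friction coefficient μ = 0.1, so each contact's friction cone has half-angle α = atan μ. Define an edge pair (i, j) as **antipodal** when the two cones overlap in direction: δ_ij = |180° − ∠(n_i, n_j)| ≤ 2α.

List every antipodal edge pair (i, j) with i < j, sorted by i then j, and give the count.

α = atan 0.1 = 5.71°;  2α = 11.42°
n_0 = (+0.4804, +0.8771)
n_1 = (-0.0797, +0.9968)
n_2 = (-0.4961, +0.8682)
n_3 = (-0.9999, +0.0159)
n_4 = (+0.0155, -0.9999)
n_5 = (+0.9250, -0.3799)
n_6 = (+0.9041, +0.4273)
  (0,1): δ = 146.71°  ·
  (0,2): δ = 121.54°  ·
  (0,3): δ = 62.20°  ·
  (0,4): δ = 29.60°  ·
  (0,5): δ = 96.38°  ·
  (0,6): δ = 144.01°  ·
  (1,2): δ = 154.83°  ·
  (1,3): δ = 95.48°  ·
  (1,4): δ = 3.69°  ✓
  (1,5): δ = 63.10°  ·
  (1,6): δ = 110.72°  ·
  (2,3): δ = 120.65°  ·
  (2,4): δ = 28.86°  ·
  (2,5): δ = 37.93°  ·
  (2,6): δ = 85.55°  ·
  (3,4): δ = 88.21°  ·
  (3,5): δ = 21.42°  ·
  (3,6): δ = 26.20°  ·
  (4,5): δ = 113.21°  ·
  (4,6): δ = 65.59°  ·
  (5,6): δ = 132.38°  ·
antipodal pairs: 1

count = 1; pairs: (1,4)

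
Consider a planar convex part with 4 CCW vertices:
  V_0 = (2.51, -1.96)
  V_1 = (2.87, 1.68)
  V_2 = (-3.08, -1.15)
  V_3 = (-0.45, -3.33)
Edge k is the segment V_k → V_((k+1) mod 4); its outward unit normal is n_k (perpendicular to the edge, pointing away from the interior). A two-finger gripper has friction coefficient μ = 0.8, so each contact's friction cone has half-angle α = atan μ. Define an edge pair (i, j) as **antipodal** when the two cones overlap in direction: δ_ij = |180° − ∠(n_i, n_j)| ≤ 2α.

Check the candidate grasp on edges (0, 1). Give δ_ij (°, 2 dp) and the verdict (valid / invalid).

α = atan 0.8 = 38.66°;  2α = 77.32°
edge 0: e_0 = (+0.36, +3.64);  n_0 = (+0.9951, -0.0984)
edge 1: e_1 = (-5.95, -2.83);  n_1 = (-0.4295, +0.9031)
∠(n_0, n_1) = 121.09°
δ = |180° − 121.09°| = 58.91°
58.91° ≤ 2α = 77.32°  →  valid

δ = 58.91°, valid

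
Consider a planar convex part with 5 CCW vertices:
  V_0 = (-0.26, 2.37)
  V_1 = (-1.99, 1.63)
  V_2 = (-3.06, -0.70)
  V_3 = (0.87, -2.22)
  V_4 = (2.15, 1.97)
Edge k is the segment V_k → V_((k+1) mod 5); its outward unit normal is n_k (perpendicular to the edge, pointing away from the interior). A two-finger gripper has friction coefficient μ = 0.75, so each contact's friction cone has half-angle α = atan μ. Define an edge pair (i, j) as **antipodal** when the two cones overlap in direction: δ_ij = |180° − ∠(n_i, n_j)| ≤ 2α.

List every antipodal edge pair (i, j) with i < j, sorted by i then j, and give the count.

count = 4; pairs: (0,2), (0,3), (1,3), (2,4)

α = atan 0.75 = 36.87°;  2α = 73.74°
n_0 = (-0.3933, +0.9194)
n_1 = (-0.9088, +0.4173)
n_2 = (-0.3607, -0.9327)
n_3 = (+0.9564, -0.2922)
n_4 = (+0.1637, +0.9865)
  (0,1): δ = 137.82°  ·
  (0,2): δ = 44.30°  ✓
  (0,3): δ = 49.85°  ✓
  (0,4): δ = 147.42°  ·
  (1,2): δ = 86.48°  ·
  (1,3): δ = 7.68°  ✓
  (1,4): δ = 105.24°  ·
  (2,3): δ = 85.84°  ·
  (2,4): δ = 11.72°  ✓
  (3,4): δ = 82.44°  ·
antipodal pairs: 4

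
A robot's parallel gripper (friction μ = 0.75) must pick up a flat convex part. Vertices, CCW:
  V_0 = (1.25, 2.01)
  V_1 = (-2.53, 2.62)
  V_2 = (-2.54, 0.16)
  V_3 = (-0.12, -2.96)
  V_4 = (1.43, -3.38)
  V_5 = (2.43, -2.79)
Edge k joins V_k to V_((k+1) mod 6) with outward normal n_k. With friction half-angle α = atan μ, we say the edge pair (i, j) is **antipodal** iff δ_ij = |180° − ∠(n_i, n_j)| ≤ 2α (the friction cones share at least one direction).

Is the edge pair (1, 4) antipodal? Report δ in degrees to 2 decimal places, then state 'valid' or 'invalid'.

δ = 59.23°, valid

α = atan 0.75 = 36.87°;  2α = 73.74°
edge 1: e_1 = (-0.01, -2.46);  n_1 = (-1.0000, +0.0041)
edge 4: e_4 = (+1.00, +0.59);  n_4 = (+0.5081, -0.8613)
∠(n_1, n_4) = 120.77°
δ = |180° − 120.77°| = 59.23°
59.23° ≤ 2α = 73.74°  →  valid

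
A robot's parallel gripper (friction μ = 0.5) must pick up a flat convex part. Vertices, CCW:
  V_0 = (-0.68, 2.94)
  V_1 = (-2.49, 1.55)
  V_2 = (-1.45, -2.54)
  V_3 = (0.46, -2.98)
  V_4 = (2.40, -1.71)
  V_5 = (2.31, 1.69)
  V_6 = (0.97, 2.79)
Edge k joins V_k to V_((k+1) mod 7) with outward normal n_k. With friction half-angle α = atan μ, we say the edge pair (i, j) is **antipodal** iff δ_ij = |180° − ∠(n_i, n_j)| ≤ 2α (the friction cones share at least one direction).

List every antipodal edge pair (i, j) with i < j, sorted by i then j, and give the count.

count = 7; pairs: (0,2), (0,3), (1,4), (1,5), (2,5), (2,6), (3,6)

α = atan 0.5 = 26.57°;  2α = 53.13°
n_0 = (-0.6091, +0.7931)
n_1 = (-0.9692, -0.2464)
n_2 = (-0.2245, -0.9745)
n_3 = (+0.5477, -0.8367)
n_4 = (+0.9996, +0.0265)
n_5 = (+0.6345, +0.7729)
n_6 = (+0.0905, +0.9959)
  (0,1): δ = 113.26°  ·
  (0,2): δ = 50.50°  ✓
  (0,3): δ = 4.31°  ✓
  (0,4): δ = 53.99°  ·
  (0,5): δ = 103.09°  ·
  (0,6): δ = 137.28°  ·
  (1,2): δ = 117.24°  ·
  (1,3): δ = 71.06°  ·
  (1,4): δ = 12.75°  ✓
  (1,5): δ = 36.35°  ✓
  (1,6): δ = 70.54°  ·
  (2,3): δ = 133.82°  ·
  (2,4): δ = 75.51°  ·
  (2,5): δ = 26.41°  ✓
  (2,6): δ = 7.78°  ✓
  (3,4): δ = 121.69°  ·
  (3,5): δ = 72.59°  ·
  (3,6): δ = 38.40°  ✓
  (4,5): δ = 130.90°  ·
  (4,6): δ = 96.71°  ·
  (5,6): δ = 145.81°  ·
antipodal pairs: 7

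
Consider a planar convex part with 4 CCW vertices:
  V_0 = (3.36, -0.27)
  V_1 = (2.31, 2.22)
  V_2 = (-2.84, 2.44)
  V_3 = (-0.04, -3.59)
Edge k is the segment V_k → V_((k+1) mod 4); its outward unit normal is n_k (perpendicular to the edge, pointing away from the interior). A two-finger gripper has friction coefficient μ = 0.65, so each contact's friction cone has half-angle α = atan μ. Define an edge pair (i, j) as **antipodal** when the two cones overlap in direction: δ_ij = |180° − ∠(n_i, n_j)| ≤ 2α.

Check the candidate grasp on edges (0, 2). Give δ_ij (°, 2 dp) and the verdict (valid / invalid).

δ = 2.04°, valid

α = atan 0.65 = 33.02°;  2α = 66.05°
edge 0: e_0 = (-1.05, +2.49);  n_0 = (+0.9214, +0.3886)
edge 2: e_2 = (+2.80, -6.03);  n_2 = (-0.9070, -0.4212)
∠(n_0, n_2) = 177.96°
δ = |180° − 177.96°| = 2.04°
2.04° ≤ 2α = 66.05°  →  valid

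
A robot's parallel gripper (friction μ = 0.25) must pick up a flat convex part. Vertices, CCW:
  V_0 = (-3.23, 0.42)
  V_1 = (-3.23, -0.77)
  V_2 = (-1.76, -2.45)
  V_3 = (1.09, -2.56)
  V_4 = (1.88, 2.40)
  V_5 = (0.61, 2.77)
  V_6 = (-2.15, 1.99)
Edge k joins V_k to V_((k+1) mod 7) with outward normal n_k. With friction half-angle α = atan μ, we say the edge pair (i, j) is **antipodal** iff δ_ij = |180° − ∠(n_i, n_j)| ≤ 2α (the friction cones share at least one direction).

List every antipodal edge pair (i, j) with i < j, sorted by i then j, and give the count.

count = 4; pairs: (0,3), (2,4), (2,5), (3,6)

α = atan 0.25 = 14.04°;  2α = 28.07°
n_0 = (-1.0000, -0.0000)
n_1 = (-0.7526, -0.6585)
n_2 = (-0.0386, -0.9993)
n_3 = (+0.9876, -0.1573)
n_4 = (+0.2797, +0.9601)
n_5 = (-0.2720, +0.9623)
n_6 = (-0.8239, +0.5668)
  (0,1): δ = 138.81°  ·
  (0,2): δ = 92.21°  ·
  (0,3): δ = 9.05°  ✓
  (0,4): δ = 73.76°  ·
  (0,5): δ = 105.78°  ·
  (0,6): δ = 145.48°  ·
  (1,2): δ = 133.40°  ·
  (1,3): δ = 50.24°  ·
  (1,4): δ = 32.57°  ·
  (1,5): δ = 64.59°  ·
  (1,6): δ = 104.29°  ·
  (2,3): δ = 96.84°  ·
  (2,4): δ = 14.03°  ✓
  (2,5): δ = 17.99°  ✓
  (2,6): δ = 57.69°  ·
  (3,4): δ = 97.19°  ·
  (3,5): δ = 65.17°  ·
  (3,6): δ = 25.47°  ✓
  (4,5): δ = 147.98°  ·
  (4,6): δ = 108.28°  ·
  (5,6): δ = 140.30°  ·
antipodal pairs: 4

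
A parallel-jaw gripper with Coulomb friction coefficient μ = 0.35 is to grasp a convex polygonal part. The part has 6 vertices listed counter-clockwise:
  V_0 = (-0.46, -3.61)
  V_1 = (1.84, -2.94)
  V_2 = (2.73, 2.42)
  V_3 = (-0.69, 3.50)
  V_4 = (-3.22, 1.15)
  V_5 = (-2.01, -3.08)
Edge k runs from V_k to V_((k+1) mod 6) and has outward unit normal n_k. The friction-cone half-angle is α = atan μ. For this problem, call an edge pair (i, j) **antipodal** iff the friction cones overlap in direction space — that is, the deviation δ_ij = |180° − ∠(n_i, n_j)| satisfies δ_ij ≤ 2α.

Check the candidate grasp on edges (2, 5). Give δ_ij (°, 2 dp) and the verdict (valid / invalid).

δ = 1.35°, valid

α = atan 0.35 = 19.29°;  2α = 38.58°
edge 2: e_2 = (-3.42, +1.08);  n_2 = (+0.3011, +0.9536)
edge 5: e_5 = (+1.55, -0.53);  n_5 = (-0.3235, -0.9462)
∠(n_2, n_5) = 178.65°
δ = |180° − 178.65°| = 1.35°
1.35° ≤ 2α = 38.58°  →  valid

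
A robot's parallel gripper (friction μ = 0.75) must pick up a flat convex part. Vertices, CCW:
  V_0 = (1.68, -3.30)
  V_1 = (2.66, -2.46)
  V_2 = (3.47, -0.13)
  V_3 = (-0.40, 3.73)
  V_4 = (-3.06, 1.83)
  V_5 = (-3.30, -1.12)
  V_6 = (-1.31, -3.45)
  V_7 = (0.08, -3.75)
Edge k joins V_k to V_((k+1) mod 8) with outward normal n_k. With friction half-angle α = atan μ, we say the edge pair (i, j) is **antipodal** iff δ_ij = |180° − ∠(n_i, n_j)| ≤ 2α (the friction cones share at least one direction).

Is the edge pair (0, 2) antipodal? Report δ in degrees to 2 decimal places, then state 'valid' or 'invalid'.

δ = 85.53°, invalid

α = atan 0.75 = 36.87°;  2α = 73.74°
edge 0: e_0 = (+0.98, +0.84);  n_0 = (+0.6508, -0.7593)
edge 2: e_2 = (-3.87, +3.86);  n_2 = (+0.7062, +0.7080)
∠(n_0, n_2) = 94.47°
δ = |180° − 94.47°| = 85.53°
85.53° > 2α = 73.74°  →  invalid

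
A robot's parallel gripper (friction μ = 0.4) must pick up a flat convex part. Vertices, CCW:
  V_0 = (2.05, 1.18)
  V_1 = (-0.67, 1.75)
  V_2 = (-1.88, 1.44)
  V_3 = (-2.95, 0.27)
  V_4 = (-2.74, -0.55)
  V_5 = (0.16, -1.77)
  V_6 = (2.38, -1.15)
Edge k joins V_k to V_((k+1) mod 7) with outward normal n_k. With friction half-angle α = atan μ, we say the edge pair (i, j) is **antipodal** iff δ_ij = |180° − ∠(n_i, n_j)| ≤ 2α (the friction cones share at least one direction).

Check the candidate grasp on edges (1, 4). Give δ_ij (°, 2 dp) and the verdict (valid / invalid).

δ = 37.19°, valid

α = atan 0.4 = 21.80°;  2α = 43.60°
edge 1: e_1 = (-1.21, -0.31);  n_1 = (-0.2482, +0.9687)
edge 4: e_4 = (+2.90, -1.22);  n_4 = (-0.3878, -0.9218)
∠(n_1, n_4) = 142.81°
δ = |180° − 142.81°| = 37.19°
37.19° ≤ 2α = 43.60°  →  valid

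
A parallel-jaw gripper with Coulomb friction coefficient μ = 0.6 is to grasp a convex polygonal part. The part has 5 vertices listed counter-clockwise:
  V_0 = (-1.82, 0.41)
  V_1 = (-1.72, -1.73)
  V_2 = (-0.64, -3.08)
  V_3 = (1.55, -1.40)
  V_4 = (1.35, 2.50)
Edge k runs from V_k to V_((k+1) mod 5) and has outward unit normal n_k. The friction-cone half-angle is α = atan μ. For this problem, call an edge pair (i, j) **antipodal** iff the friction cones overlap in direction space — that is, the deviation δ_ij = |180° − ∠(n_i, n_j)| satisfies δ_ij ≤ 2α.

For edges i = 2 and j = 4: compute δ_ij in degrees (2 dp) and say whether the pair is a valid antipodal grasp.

α = atan 0.6 = 30.96°;  2α = 61.93°
edge 2: e_2 = (+2.19, +1.68);  n_2 = (+0.6087, -0.7934)
edge 4: e_4 = (-3.17, -2.09);  n_4 = (-0.5504, +0.8349)
∠(n_2, n_4) = 175.90°
δ = |180° − 175.90°| = 4.10°
4.10° ≤ 2α = 61.93°  →  valid

δ = 4.10°, valid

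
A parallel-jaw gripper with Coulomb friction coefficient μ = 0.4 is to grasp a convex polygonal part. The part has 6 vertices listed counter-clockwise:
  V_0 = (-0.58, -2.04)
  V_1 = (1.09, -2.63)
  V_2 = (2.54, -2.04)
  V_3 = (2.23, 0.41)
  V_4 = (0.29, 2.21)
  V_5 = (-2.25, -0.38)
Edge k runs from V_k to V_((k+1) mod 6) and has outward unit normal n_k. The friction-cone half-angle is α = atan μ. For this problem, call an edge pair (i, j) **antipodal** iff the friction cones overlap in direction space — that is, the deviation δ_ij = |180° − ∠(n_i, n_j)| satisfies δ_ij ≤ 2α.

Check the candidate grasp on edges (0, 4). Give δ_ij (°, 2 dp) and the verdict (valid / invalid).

δ = 65.02°, invalid

α = atan 0.4 = 21.80°;  2α = 43.60°
edge 0: e_0 = (+1.67, -0.59);  n_0 = (-0.3331, -0.9429)
edge 4: e_4 = (-2.54, -2.59);  n_4 = (-0.7140, +0.7002)
∠(n_0, n_4) = 114.98°
δ = |180° − 114.98°| = 65.02°
65.02° > 2α = 43.60°  →  invalid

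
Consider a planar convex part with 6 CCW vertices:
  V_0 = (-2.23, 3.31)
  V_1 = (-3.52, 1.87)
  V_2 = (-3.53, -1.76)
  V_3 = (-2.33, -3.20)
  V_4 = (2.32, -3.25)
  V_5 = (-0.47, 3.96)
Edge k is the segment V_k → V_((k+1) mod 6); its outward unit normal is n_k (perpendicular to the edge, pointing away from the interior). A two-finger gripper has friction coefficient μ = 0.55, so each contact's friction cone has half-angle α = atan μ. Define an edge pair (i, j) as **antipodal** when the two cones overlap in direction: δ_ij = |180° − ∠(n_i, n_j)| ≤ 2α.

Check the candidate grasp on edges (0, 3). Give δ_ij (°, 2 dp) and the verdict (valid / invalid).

α = atan 0.55 = 28.81°;  2α = 57.62°
edge 0: e_0 = (-1.29, -1.44);  n_0 = (-0.7448, +0.6672)
edge 3: e_3 = (+4.65, -0.05);  n_3 = (-0.0108, -0.9999)
∠(n_0, n_3) = 131.24°
δ = |180° − 131.24°| = 48.76°
48.76° ≤ 2α = 57.62°  →  valid

δ = 48.76°, valid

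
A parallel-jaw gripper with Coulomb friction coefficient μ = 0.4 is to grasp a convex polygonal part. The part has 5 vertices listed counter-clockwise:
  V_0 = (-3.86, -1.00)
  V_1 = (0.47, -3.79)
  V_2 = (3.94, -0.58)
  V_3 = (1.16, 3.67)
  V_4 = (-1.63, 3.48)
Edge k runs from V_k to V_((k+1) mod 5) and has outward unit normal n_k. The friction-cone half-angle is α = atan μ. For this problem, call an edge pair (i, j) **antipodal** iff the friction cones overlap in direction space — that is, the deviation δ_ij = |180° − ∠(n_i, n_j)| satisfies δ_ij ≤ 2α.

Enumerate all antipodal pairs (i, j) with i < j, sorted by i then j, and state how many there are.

count = 4; pairs: (0,2), (0,3), (1,3), (1,4)

α = atan 0.4 = 21.80°;  2α = 43.60°
n_0 = (-0.5416, -0.8406)
n_1 = (+0.6791, -0.7341)
n_2 = (+0.8369, +0.5474)
n_3 = (-0.0679, +0.9977)
n_4 = (-0.8952, +0.4456)
  (0,1): δ = 104.43°  ·
  (0,2): δ = 24.02°  ✓
  (0,3): δ = 36.69°  ✓
  (0,4): δ = 96.33°  ·
  (1,2): δ = 99.58°  ·
  (1,3): δ = 38.88°  ✓
  (1,4): δ = 20.77°  ✓
  (2,3): δ = 119.29°  ·
  (2,4): δ = 59.65°  ·
  (3,4): δ = 120.36°  ·
antipodal pairs: 4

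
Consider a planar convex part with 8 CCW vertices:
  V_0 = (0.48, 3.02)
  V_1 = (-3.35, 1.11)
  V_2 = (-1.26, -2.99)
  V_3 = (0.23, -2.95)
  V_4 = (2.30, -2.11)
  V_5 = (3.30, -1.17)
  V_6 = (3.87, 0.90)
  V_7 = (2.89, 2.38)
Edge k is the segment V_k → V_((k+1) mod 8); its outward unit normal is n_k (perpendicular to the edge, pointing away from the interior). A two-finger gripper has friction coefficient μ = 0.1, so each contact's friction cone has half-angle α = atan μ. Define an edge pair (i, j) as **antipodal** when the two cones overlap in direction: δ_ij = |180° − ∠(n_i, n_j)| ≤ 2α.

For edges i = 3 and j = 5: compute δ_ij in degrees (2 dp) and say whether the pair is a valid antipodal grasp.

α = atan 0.1 = 5.71°;  2α = 11.42°
edge 3: e_3 = (+2.07, +0.84);  n_3 = (+0.3760, -0.9266)
edge 5: e_5 = (+0.57, +2.07);  n_5 = (+0.9641, -0.2655)
∠(n_3, n_5) = 52.52°
δ = |180° − 52.52°| = 127.48°
127.48° > 2α = 11.42°  →  invalid

δ = 127.48°, invalid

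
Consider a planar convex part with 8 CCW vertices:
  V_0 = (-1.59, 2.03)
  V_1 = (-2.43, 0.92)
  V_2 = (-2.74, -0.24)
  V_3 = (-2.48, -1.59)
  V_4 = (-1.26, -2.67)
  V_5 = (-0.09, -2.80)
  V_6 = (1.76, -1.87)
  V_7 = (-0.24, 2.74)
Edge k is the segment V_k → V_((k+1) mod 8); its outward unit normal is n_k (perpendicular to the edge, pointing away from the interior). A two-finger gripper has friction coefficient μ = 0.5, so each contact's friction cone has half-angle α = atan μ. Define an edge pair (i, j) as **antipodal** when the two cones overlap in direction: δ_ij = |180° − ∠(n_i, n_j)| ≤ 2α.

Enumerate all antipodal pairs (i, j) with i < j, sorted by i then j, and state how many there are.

α = atan 0.5 = 26.57°;  2α = 53.13°
n_0 = (-0.7974, +0.6034)
n_1 = (-0.9661, +0.2582)
n_2 = (-0.9820, -0.1891)
n_3 = (-0.6628, -0.7488)
n_4 = (-0.1104, -0.9939)
n_5 = (+0.4491, -0.8935)
n_6 = (+0.9174, +0.3980)
n_7 = (-0.4655, +0.8851)
  (0,1): δ = 157.85°  ·
  (0,2): δ = 131.98°  ·
  (0,3): δ = 94.40°  ·
  (0,4): δ = 59.22°  ·
  (0,5): δ = 26.19°  ✓
  (0,6): δ = 60.57°  ·
  (0,7): δ = 154.86°  ·
  (1,2): δ = 154.14°  ·
  (1,3): δ = 116.55°  ·
  (1,4): δ = 81.38°  ·
  (1,5): δ = 48.35°  ✓
  (1,6): δ = 38.42°  ✓
  (1,7): δ = 132.70°  ·
  (2,3): δ = 142.42°  ·
  (2,4): δ = 107.24°  ·
  (2,5): δ = 74.21°  ·
  (2,6): δ = 12.55°  ✓
  (2,7): δ = 106.84°  ·
  (3,4): δ = 144.82°  ·
  (3,5): δ = 111.79°  ·
  (3,6): δ = 25.03°  ✓
  (3,7): δ = 69.26°  ·
  (4,5): δ = 146.97°  ·
  (4,6): δ = 60.21°  ·
  (4,7): δ = 34.08°  ✓
  (5,6): δ = 93.24°  ·
  (5,7): δ = 1.05°  ✓
  (6,7): δ = 85.71°  ·
antipodal pairs: 7

count = 7; pairs: (0,5), (1,5), (1,6), (2,6), (3,6), (4,7), (5,7)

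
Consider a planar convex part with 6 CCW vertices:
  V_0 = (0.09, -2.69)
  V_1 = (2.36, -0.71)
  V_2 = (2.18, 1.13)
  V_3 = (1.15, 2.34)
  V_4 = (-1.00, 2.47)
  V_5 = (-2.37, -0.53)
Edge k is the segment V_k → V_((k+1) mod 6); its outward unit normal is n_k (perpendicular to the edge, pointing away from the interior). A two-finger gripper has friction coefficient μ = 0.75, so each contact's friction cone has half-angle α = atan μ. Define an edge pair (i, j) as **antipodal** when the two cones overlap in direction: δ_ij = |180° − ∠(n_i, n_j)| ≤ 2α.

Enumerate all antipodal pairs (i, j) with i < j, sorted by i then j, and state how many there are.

α = atan 0.75 = 36.87°;  2α = 73.74°
n_0 = (+0.6573, -0.7536)
n_1 = (+0.9952, +0.0974)
n_2 = (+0.7615, +0.6482)
n_3 = (+0.0604, +0.9982)
n_4 = (-0.9096, +0.4154)
n_5 = (-0.6598, -0.7514)
  (0,1): δ = 125.51°  ·
  (0,2): δ = 90.69°  ·
  (0,3): δ = 44.56°  ✓
  (0,4): δ = 24.36°  ✓
  (0,5): δ = 97.62°  ·
  (1,2): δ = 145.18°  ·
  (1,3): δ = 99.05°  ·
  (1,4): δ = 30.13°  ✓
  (1,5): δ = 43.13°  ✓
  (2,3): δ = 133.87°  ·
  (2,4): δ = 64.95°  ✓
  (2,5): δ = 8.31°  ✓
  (3,4): δ = 111.08°  ·
  (3,5): δ = 37.82°  ✓
  (4,5): δ = 106.74°  ·
antipodal pairs: 7

count = 7; pairs: (0,3), (0,4), (1,4), (1,5), (2,4), (2,5), (3,5)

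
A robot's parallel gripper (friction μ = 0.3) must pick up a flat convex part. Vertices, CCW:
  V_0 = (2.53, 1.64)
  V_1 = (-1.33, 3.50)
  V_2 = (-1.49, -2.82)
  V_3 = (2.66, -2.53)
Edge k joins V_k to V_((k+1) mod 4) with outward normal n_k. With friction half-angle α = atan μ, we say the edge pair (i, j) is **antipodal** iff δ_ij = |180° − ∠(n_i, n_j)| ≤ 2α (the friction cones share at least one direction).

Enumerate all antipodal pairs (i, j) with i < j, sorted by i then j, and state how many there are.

count = 2; pairs: (0,2), (1,3)

α = atan 0.3 = 16.70°;  2α = 33.40°
n_0 = (+0.4341, +0.9009)
n_1 = (-0.9997, +0.0253)
n_2 = (+0.0697, -0.9976)
n_3 = (+0.9995, +0.0312)
  (0,1): δ = 65.72°  ·
  (0,2): δ = 29.73°  ✓
  (0,3): δ = 117.51°  ·
  (1,2): δ = 84.55°  ·
  (1,3): δ = 3.24°  ✓
  (2,3): δ = 92.21°  ·
antipodal pairs: 2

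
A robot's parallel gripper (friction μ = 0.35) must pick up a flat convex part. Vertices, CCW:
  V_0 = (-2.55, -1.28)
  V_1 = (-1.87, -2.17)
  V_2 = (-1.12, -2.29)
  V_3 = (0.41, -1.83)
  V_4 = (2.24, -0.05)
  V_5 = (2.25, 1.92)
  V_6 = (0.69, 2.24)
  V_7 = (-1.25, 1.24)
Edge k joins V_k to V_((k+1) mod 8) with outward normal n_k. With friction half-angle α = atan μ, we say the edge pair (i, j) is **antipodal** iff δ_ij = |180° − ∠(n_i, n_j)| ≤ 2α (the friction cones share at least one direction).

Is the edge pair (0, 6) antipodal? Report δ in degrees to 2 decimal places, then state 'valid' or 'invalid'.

δ = 79.89°, invalid

α = atan 0.35 = 19.29°;  2α = 38.58°
edge 0: e_0 = (+0.68, -0.89);  n_0 = (-0.7946, -0.6071)
edge 6: e_6 = (-1.94, -1.00);  n_6 = (-0.4582, +0.8889)
∠(n_0, n_6) = 100.11°
δ = |180° − 100.11°| = 79.89°
79.89° > 2α = 38.58°  →  invalid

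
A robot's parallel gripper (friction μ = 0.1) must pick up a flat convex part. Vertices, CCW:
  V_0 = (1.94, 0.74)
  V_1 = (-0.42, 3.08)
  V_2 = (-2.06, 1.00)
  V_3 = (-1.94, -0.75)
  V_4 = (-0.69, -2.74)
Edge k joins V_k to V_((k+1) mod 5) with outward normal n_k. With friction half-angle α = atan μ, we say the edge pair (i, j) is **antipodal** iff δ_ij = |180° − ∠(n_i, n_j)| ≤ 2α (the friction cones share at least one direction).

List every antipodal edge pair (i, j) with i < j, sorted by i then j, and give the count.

count = 1; pairs: (1,4)

α = atan 0.1 = 5.71°;  2α = 11.42°
n_0 = (+0.7041, +0.7101)
n_1 = (-0.7853, +0.6192)
n_2 = (-0.9977, -0.0684)
n_3 = (-0.8468, -0.5319)
n_4 = (+0.7978, -0.6029)
  (0,1): δ = 83.50°  ·
  (0,2): δ = 41.32°  ·
  (0,3): δ = 13.11°  ·
  (0,4): δ = 97.68°  ·
  (1,2): δ = 137.82°  ·
  (1,3): δ = 109.61°  ·
  (1,4): δ = 1.17°  ✓
  (2,3): δ = 151.79°  ·
  (2,4): δ = 41.00°  ·
  (3,4): δ = 69.21°  ·
antipodal pairs: 1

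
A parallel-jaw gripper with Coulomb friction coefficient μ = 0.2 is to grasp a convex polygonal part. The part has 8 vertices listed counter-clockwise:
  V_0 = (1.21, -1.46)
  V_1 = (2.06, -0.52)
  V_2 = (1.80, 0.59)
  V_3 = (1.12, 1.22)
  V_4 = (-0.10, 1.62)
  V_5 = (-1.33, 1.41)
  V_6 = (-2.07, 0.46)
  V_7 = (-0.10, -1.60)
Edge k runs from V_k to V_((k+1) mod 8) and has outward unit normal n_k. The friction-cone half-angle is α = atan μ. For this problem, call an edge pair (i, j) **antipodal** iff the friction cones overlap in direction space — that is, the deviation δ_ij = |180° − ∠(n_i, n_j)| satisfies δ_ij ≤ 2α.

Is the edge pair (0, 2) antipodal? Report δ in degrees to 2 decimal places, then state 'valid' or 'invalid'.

α = atan 0.2 = 11.31°;  2α = 22.62°
edge 0: e_0 = (+0.85, +0.94);  n_0 = (+0.7417, -0.6707)
edge 2: e_2 = (-0.68, +0.63);  n_2 = (+0.6796, +0.7336)
∠(n_0, n_2) = 89.31°
δ = |180° − 89.31°| = 90.69°
90.69° > 2α = 22.62°  →  invalid

δ = 90.69°, invalid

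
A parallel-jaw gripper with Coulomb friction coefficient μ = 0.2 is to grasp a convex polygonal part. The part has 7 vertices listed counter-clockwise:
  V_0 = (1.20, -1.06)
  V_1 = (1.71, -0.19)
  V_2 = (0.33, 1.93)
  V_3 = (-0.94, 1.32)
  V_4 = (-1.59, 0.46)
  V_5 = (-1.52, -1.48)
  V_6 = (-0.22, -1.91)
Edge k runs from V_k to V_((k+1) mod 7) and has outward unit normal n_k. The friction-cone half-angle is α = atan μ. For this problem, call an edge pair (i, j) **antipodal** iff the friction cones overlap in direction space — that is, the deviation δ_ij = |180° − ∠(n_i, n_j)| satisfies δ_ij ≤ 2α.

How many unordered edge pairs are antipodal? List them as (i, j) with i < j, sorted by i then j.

count = 3; pairs: (0,3), (2,6), (3,6)

α = atan 0.2 = 11.31°;  2α = 22.62°
n_0 = (+0.8627, -0.5057)
n_1 = (+0.8381, +0.5455)
n_2 = (-0.4330, +0.9014)
n_3 = (-0.7978, +0.6030)
n_4 = (-0.9993, -0.0361)
n_5 = (-0.3140, -0.9494)
n_6 = (+0.5136, -0.8580)
  (0,1): δ = 116.56°  ·
  (0,2): δ = 33.97°  ·
  (0,3): δ = 6.70°  ✓
  (0,4): δ = 32.45°  ·
  (0,5): δ = 102.08°  ·
  (0,6): δ = 151.28°  ·
  (1,2): δ = 97.41°  ·
  (1,3): δ = 70.14°  ·
  (1,4): δ = 31.00°  ·
  (1,5): δ = 38.64°  ·
  (1,6): δ = 87.84°  ·
  (2,3): δ = 152.74°  ·
  (2,4): δ = 113.59°  ·
  (2,5): δ = 43.96°  ·
  (2,6): δ = 5.25°  ✓
  (3,4): δ = 140.85°  ·
  (3,5): δ = 71.22°  ·
  (3,6): δ = 22.01°  ✓
  (4,5): δ = 110.37°  ·
  (4,6): δ = 61.16°  ·
  (5,6): δ = 130.79°  ·
antipodal pairs: 3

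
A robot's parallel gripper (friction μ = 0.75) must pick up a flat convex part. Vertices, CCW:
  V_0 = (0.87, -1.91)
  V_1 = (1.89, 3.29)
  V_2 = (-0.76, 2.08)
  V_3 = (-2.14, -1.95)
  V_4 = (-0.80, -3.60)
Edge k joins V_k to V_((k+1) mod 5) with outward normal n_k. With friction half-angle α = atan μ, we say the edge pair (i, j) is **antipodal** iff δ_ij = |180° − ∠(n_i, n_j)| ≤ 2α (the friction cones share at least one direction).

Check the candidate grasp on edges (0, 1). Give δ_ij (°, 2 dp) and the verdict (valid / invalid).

δ = 54.36°, valid

α = atan 0.75 = 36.87°;  2α = 73.74°
edge 0: e_0 = (+1.02, +5.20);  n_0 = (+0.9813, -0.1925)
edge 1: e_1 = (-2.65, -1.21);  n_1 = (-0.4154, +0.9097)
∠(n_0, n_1) = 125.64°
δ = |180° − 125.64°| = 54.36°
54.36° ≤ 2α = 73.74°  →  valid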